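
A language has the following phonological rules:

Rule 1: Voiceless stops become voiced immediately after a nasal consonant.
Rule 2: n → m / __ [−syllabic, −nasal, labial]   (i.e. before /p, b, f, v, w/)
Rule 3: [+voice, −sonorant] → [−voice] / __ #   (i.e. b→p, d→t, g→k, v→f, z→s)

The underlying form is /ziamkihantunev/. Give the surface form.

ziamgihandunef

Rule 1 (post-nasal voicing): /k/ is a voiceless stop immediately after the nasal /m/, so it voices to [g]. /t/ is a voiceless stop immediately after the nasal /n/, so it voices to [d]. /ziamkihantunev/ → ziamgihandunev.
Rule 2 (nasal place assimilation): no segment meets the environment; /ziamgihandunev/ is unchanged.
Rule 3 (final devoicing): /v/ is a voiced obstruent in word-final position, so it devoices to [f]. /ziamgihandunev/ → ziamgihandunef.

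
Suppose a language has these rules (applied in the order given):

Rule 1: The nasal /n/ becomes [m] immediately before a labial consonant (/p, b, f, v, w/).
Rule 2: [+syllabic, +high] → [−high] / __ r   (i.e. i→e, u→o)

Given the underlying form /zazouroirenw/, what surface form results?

zazooroeremw

Rule 1 (nasal place assimilation): /n/ precedes the labial consonant /w/, so it assimilates in place to [m]. /zazouroirenw/ → zazouroiremw.
Rule 2 (pre-rhotic lowering): /u/ is a high vowel immediately before /r/, so it lowers to [o]. /i/ is a high vowel immediately before /r/, so it lowers to [e]. /zazouroiremw/ → zazooroeremw.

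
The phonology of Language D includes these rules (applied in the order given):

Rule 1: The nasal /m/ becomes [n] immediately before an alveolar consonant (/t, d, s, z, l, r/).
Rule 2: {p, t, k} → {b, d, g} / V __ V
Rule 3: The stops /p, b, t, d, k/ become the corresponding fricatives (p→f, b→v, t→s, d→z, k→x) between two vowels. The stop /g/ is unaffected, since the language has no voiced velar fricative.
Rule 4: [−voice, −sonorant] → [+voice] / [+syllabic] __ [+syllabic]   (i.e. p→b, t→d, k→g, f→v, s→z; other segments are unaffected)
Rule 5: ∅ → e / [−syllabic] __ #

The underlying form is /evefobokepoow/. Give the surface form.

Rule 1 (nasal place assimilation): no segment meets the environment; /evefobokepoow/ is unchanged.
Rule 2 (intervocalic voicing): /k/ is a voiceless stop between vowels /o/ and /e/, so it voices to [g]. /p/ is a voiceless stop between vowels /e/ and /o/, so it voices to [b]. /evefobokepoow/ → evefobogeboow.
Rule 3 (intervocalic spirantization): /b/ is a stop between vowels /o/ and /o/, so it spirantizes to the fricative [v]. /b/ is a stop between vowels /e/ and /o/, so it spirantizes to the fricative [v]. /evefobogeboow/ → evefovogevoow.
Rule 4 (intervocalic voicing): /f/ is a voiceless obstruent between vowels /e/ and /o/, so it voices to [v]. /evefovogevoow/ → evevovogevoow.
Rule 5 (final e-epenthesis): the form ends in the consonant /w/, so [e] is inserted word-finally. /evevovogevoow/ → evevovogevoowe.

evevovogevoowe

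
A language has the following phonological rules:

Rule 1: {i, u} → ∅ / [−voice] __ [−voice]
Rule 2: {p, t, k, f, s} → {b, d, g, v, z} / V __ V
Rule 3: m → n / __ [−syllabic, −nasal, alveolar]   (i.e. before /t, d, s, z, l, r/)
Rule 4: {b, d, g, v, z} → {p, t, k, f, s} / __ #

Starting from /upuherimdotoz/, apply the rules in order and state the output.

Rule 1 (high vowel syncope): /u/ is a high vowel flanked by voiceless consonants /p/ and /h/, so it deletes. /upuherimdotoz/ → upherimdotoz.
Rule 2 (intervocalic voicing): /t/ is a voiceless obstruent between vowels /o/ and /o/, so it voices to [d]. /upherimdotoz/ → upherimdodoz.
Rule 3 (nasal place assimilation): /m/ precedes the alveolar consonant /d/, so it assimilates in place to [n]. /upherimdodoz/ → upherindodoz.
Rule 4 (final devoicing): /z/ is a voiced obstruent in word-final position, so it devoices to [s]. /upherindodoz/ → upherindodos.

upherindodos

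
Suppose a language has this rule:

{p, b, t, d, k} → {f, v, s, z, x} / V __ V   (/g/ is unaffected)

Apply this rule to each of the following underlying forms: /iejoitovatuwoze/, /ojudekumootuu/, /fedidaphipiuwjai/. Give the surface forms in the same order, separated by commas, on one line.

/iejoitovatuwoze/: /t/ is a stop between vowels /i/ and /o/, so it spirantizes to the fricative [s]. /t/ is a stop between vowels /a/ and /u/, so it spirantizes to the fricative [s]. → [iejoisovasuwoze].
/ojudekumootuu/: /d/ is a stop between vowels /u/ and /e/, so it spirantizes to the fricative [z]. /k/ is a stop between vowels /e/ and /u/, so it spirantizes to the fricative [x]. /t/ is a stop between vowels /o/ and /u/, so it spirantizes to the fricative [s]. → [ojuzexumoosuu].
/fedidaphipiuwjai/: /d/ is a stop between vowels /e/ and /i/, so it spirantizes to the fricative [z]. /d/ is a stop between vowels /i/ and /a/, so it spirantizes to the fricative [z]. /p/ is a stop between vowels /i/ and /i/, so it spirantizes to the fricative [f]. → [fezizaphifiuwjai].

iejoisovasuwoze, ojuzexumoosuu, fezizaphifiuwjai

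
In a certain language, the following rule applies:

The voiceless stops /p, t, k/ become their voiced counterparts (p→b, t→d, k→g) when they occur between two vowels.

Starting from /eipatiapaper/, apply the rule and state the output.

/p/ is a voiceless stop between vowels /i/ and /a/, so it voices to [b].
/t/ is a voiceless stop between vowels /a/ and /i/, so it voices to [d].
/p/ is a voiceless stop between vowels /a/ and /a/, so it voices to [b].
/p/ is a voiceless stop between vowels /a/ and /e/, so it voices to [b].
Surface form: [eibadiababer].

eibadiababer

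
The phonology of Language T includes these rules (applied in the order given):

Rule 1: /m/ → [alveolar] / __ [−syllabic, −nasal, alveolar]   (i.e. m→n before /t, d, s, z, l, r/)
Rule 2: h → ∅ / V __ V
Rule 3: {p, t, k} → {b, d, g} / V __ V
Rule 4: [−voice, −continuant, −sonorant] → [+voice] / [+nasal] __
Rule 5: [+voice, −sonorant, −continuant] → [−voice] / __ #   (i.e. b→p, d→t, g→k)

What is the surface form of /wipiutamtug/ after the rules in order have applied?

Rule 1 (nasal place assimilation): /m/ precedes the alveolar consonant /t/, so it assimilates in place to [n]. /wipiutamtug/ → wipiutantug.
Rule 2 (intervocalic h-deletion): no segment meets the environment; /wipiutantug/ is unchanged.
Rule 3 (intervocalic voicing): /p/ is a voiceless stop between vowels /i/ and /i/, so it voices to [b]. /t/ is a voiceless stop between vowels /u/ and /a/, so it voices to [d]. /wipiutantug/ → wibiudantug.
Rule 4 (post-nasal voicing): /t/ is a voiceless stop immediately after the nasal /n/, so it voices to [d]. /wibiudantug/ → wibiudandug.
Rule 5 (final devoicing): /g/ is a voiced stop in word-final position, so it devoices to [k]. /wibiudandug/ → wibiudanduk.

wibiudanduk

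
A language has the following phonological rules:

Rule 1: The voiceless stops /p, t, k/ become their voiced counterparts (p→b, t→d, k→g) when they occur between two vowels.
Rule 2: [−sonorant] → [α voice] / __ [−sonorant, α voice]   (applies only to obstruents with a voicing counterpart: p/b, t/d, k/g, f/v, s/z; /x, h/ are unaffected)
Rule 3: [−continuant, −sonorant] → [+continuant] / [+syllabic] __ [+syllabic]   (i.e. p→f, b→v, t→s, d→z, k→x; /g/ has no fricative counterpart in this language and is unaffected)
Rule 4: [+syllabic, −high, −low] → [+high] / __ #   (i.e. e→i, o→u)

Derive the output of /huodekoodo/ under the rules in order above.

Rule 1 (intervocalic voicing): /k/ is a voiceless stop between vowels /e/ and /o/, so it voices to [g]. /huodekoodo/ → huodegoodo.
Rule 2 (regressive voicing assimilation): no segment meets the environment; /huodegoodo/ is unchanged.
Rule 3 (intervocalic spirantization): /d/ is a stop between vowels /o/ and /e/, so it spirantizes to the fricative [z]. /d/ is a stop between vowels /o/ and /o/, so it spirantizes to the fricative [z]. /huodegoodo/ → huozegoozo.
Rule 4 (final vowel raising): /o/ is a mid vowel in word-final position, so it raises to [u]. /huozegoozo/ → huozegoozu.

huozegoozu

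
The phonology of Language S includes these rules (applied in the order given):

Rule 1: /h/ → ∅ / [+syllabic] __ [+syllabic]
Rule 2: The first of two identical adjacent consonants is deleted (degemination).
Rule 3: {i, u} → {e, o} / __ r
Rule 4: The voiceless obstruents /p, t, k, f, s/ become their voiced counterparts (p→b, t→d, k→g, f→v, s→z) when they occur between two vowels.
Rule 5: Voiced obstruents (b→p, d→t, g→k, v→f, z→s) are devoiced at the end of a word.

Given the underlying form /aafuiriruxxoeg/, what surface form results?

aavuereruxoek

Rule 1 (intervocalic h-deletion): no segment meets the environment; /aafuiriruxxoeg/ is unchanged.
Rule 2 (degemination): /xx/ is a geminate; the first /x/ deletes. /aafuiriruxxoeg/ → aafuiriruxoeg.
Rule 3 (pre-rhotic lowering): /i/ is a high vowel immediately before /r/, so it lowers to [e]. /i/ is a high vowel immediately before /r/, so it lowers to [e]. /aafuiriruxoeg/ → aafuereruxoeg.
Rule 4 (intervocalic voicing): /f/ is a voiceless obstruent between vowels /a/ and /u/, so it voices to [v]. /aafuereruxoeg/ → aavuereruxoeg.
Rule 5 (final devoicing): /g/ is a voiced obstruent in word-final position, so it devoices to [k]. /aavuereruxoeg/ → aavuereruxoek.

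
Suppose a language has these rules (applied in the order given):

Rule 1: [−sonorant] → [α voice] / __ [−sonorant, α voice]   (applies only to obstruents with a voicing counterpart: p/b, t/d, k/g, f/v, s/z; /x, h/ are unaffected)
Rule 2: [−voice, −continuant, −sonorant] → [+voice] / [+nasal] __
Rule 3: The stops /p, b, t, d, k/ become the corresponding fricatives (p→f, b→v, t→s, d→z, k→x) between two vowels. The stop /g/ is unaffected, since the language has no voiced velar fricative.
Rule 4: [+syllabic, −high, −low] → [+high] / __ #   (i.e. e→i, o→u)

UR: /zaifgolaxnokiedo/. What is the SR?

zaivgolaxnoxiezu

Rule 1 (regressive voicing assimilation): /f/ precedes the voiced obstruent /g/, so it voices to [v] by assimilation. /zaifgolaxnokiedo/ → zaivgolaxnokiedo.
Rule 2 (post-nasal voicing): no segment meets the environment; /zaivgolaxnokiedo/ is unchanged.
Rule 3 (intervocalic spirantization): /k/ is a stop between vowels /o/ and /i/, so it spirantizes to the fricative [x]. /d/ is a stop between vowels /e/ and /o/, so it spirantizes to the fricative [z]. /zaivgolaxnokiedo/ → zaivgolaxnoxiezo.
Rule 4 (final vowel raising): /o/ is a mid vowel in word-final position, so it raises to [u]. /zaivgolaxnoxiezo/ → zaivgolaxnoxiezu.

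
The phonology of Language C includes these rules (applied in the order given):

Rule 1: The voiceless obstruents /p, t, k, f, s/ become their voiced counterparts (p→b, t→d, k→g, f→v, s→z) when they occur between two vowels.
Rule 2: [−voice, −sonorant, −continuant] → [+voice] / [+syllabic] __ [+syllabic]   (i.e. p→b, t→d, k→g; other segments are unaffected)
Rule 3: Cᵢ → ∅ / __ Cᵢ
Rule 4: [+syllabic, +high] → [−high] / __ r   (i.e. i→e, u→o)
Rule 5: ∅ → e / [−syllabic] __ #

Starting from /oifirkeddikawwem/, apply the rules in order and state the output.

oiverkedigaweme

Rule 1 (intervocalic voicing): /f/ is a voiceless obstruent between vowels /i/ and /i/, so it voices to [v]. /k/ is a voiceless obstruent between vowels /i/ and /a/, so it voices to [g]. /oifirkeddikawwem/ → oivirkeddigawwem.
Rule 2 (intervocalic voicing): no segment meets the environment; /oivirkeddigawwem/ is unchanged.
Rule 3 (degemination): /dd/ is a geminate; the first /d/ deletes. /ww/ is a geminate; the first /w/ deletes. /oivirkeddigawwem/ → oivirkedigawem.
Rule 4 (pre-rhotic lowering): /i/ is a high vowel immediately before /r/, so it lowers to [e]. /oivirkedigawem/ → oiverkedigawem.
Rule 5 (final e-epenthesis): the form ends in the consonant /m/, so [e] is inserted word-finally. /oiverkedigawem/ → oiverkedigaweme.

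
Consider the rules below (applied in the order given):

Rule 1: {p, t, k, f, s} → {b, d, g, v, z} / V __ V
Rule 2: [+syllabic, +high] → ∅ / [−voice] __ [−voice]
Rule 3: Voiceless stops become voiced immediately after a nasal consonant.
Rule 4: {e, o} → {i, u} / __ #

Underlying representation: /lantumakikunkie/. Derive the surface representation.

Rule 1 (intervocalic voicing): /k/ is a voiceless obstruent between vowels /a/ and /i/, so it voices to [g]. /k/ is a voiceless obstruent between vowels /i/ and /u/, so it voices to [g]. /lantumakikunkie/ → lantumagigunkie.
Rule 2 (high vowel syncope): no segment meets the environment; /lantumagigunkie/ is unchanged.
Rule 3 (post-nasal voicing): /t/ is a voiceless stop immediately after the nasal /n/, so it voices to [d]. /k/ is a voiceless stop immediately after the nasal /n/, so it voices to [g]. /lantumagigunkie/ → landumagigungie.
Rule 4 (final vowel raising): /e/ is a mid vowel in word-final position, so it raises to [i]. /landumagigungie/ → landumagigungii.

landumagigungii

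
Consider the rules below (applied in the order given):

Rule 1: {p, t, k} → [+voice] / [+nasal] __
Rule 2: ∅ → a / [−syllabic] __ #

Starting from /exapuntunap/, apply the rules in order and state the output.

exapundunapa

Rule 1 (post-nasal voicing): /t/ is a voiceless stop immediately after the nasal /n/, so it voices to [d]. /exapuntunap/ → exapundunap.
Rule 2 (final a-epenthesis): the form ends in the consonant /p/, so [a] is inserted word-finally. /exapundunap/ → exapundunapa.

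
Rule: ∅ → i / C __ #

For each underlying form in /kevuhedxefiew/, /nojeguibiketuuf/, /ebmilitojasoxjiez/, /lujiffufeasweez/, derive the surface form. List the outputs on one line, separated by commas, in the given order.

kevuhedxefiewi, nojeguibiketuufi, ebmilitojasoxjiezi, lujiffufeasweezi

/kevuhedxefiew/: the form ends in the consonant /w/, so [i] is inserted word-finally. → [kevuhedxefiewi].
/nojeguibiketuuf/: the form ends in the consonant /f/, so [i] is inserted word-finally. → [nojeguibiketuufi].
/ebmilitojasoxjiez/: the form ends in the consonant /z/, so [i] is inserted word-finally. → [ebmilitojasoxjiezi].
/lujiffufeasweez/: the form ends in the consonant /z/, so [i] is inserted word-finally. → [lujiffufeasweezi].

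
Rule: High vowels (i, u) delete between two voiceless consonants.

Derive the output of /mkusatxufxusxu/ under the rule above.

mksatxfxsxu

/u/ is a high vowel flanked by voiceless consonants /k/ and /s/, so it deletes.
/u/ is a high vowel flanked by voiceless consonants /x/ and /f/, so it deletes.
/u/ is a high vowel flanked by voiceless consonants /x/ and /s/, so it deletes.
The other instance of /u/ does not occur in the required environment and remains unchanged.
Surface form: [mksatxfxsxu].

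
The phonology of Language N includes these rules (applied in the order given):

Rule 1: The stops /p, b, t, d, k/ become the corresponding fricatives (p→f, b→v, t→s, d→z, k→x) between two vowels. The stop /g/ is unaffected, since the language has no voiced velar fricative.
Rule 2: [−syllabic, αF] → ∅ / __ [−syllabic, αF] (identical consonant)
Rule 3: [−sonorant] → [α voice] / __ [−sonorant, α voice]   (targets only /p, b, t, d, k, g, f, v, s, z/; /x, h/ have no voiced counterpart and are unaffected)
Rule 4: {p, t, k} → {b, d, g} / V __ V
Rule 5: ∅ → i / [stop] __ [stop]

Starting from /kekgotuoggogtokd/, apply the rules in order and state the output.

Rule 1 (intervocalic spirantization): /t/ is a stop between vowels /o/ and /u/, so it spirantizes to the fricative [s]. /kekgotuoggogtokd/ → kekgosuoggogtokd.
Rule 2 (degemination): /gg/ is a geminate; the first /g/ deletes. /kekgosuoggogtokd/ → kekgosuogogtokd.
Rule 3 (regressive voicing assimilation): /k/ precedes the voiced obstruent /g/, so it voices to [g] by assimilation. /g/ precedes the voiceless obstruent /t/, so it devoices to [k] by assimilation. /k/ precedes the voiced obstruent /d/, so it voices to [g] by assimilation. /kekgosuogogtokd/ → keggosuogoktogd.
Rule 4 (intervocalic voicing): no segment meets the environment; /keggosuogoktogd/ is unchanged.
Rule 5 (stop-cluster i-epenthesis): /g/ and /g/ form a stop–stop cluster, so [i] is inserted between them. /k/ and /t/ form a stop–stop cluster, so [i] is inserted between them. /g/ and /d/ form a stop–stop cluster, so [i] is inserted between them. /keggosuogoktogd/ → kegigosuogokitogid.

kegigosuogokitogid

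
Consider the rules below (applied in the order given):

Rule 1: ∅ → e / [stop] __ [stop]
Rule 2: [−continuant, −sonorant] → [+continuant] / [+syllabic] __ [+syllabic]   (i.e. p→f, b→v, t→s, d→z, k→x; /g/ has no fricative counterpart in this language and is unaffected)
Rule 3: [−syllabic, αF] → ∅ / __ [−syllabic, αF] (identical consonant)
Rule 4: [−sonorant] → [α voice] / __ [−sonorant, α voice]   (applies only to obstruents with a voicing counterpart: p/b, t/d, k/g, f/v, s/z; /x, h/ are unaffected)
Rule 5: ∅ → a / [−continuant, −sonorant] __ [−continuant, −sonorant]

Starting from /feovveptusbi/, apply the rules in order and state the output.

Rule 1 (stop-cluster e-epenthesis): /p/ and /t/ form a stop–stop cluster, so [e] is inserted between them. /feovveptusbi/ → feovvepetusbi.
Rule 2 (intervocalic spirantization): /p/ is a stop between vowels /e/ and /e/, so it spirantizes to the fricative [f]. /t/ is a stop between vowels /e/ and /u/, so it spirantizes to the fricative [s]. /feovvepetusbi/ → feovvefesusbi.
Rule 3 (degemination): /vv/ is a geminate; the first /v/ deletes. /feovvefesusbi/ → feovefesusbi.
Rule 4 (regressive voicing assimilation): /s/ precedes the voiced obstruent /b/, so it voices to [z] by assimilation. /feovefesusbi/ → feovefesuzbi.
Rule 5 (stop-cluster a-epenthesis): no segment meets the environment; /feovefesuzbi/ is unchanged.

feovefesuzbi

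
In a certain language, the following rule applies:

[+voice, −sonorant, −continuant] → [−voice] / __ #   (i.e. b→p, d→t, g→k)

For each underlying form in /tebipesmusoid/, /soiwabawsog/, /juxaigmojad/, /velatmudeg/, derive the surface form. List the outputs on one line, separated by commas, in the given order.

tebipesmusoit, soiwabawsok, juxaigmojat, velatmudek

/tebipesmusoid/: /d/ is a voiced stop in word-final position, so it devoices to [t]. → [tebipesmusoit].
/soiwabawsog/: /g/ is a voiced stop in word-final position, so it devoices to [k]. → [soiwabawsok].
/juxaigmojad/: /d/ is a voiced stop in word-final position, so it devoices to [t]. → [juxaigmojat].
/velatmudeg/: /g/ is a voiced stop in word-final position, so it devoices to [k]. → [velatmudek].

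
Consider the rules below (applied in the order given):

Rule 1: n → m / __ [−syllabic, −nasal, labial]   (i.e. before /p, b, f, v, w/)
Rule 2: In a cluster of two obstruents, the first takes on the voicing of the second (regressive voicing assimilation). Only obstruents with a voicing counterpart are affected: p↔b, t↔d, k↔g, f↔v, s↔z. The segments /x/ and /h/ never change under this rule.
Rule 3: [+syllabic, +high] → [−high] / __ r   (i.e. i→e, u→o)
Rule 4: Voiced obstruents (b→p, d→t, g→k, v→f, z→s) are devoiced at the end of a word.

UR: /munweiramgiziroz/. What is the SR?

mumweeramgizeros

Rule 1 (nasal place assimilation): /n/ precedes the labial consonant /w/, so it assimilates in place to [m]. /munweiramgiziroz/ → mumweiramgiziroz.
Rule 2 (regressive voicing assimilation): no segment meets the environment; /mumweiramgiziroz/ is unchanged.
Rule 3 (pre-rhotic lowering): /i/ is a high vowel immediately before /r/, so it lowers to [e]. /i/ is a high vowel immediately before /r/, so it lowers to [e]. /mumweiramgiziroz/ → mumweeramgizeroz.
Rule 4 (final devoicing): /z/ is a voiced obstruent in word-final position, so it devoices to [s]. /mumweeramgizeroz/ → mumweeramgizeros.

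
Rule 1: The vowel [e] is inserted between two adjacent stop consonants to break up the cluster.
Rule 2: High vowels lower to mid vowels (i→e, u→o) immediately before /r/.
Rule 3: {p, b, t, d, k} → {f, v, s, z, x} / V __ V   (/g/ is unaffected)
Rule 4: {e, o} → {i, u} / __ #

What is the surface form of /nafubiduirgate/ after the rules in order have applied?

nafuvizuergasi

Rule 1 (stop-cluster e-epenthesis): no segment meets the environment; /nafubiduirgate/ is unchanged.
Rule 2 (pre-rhotic lowering): /i/ is a high vowel immediately before /r/, so it lowers to [e]. /nafubiduirgate/ → nafubiduergate.
Rule 3 (intervocalic spirantization): /b/ is a stop between vowels /u/ and /i/, so it spirantizes to the fricative [v]. /d/ is a stop between vowels /i/ and /u/, so it spirantizes to the fricative [z]. /t/ is a stop between vowels /a/ and /e/, so it spirantizes to the fricative [s]. /nafubiduergate/ → nafuvizuergase.
Rule 4 (final vowel raising): /e/ is a mid vowel in word-final position, so it raises to [i]. /nafuvizuergase/ → nafuvizuergasi.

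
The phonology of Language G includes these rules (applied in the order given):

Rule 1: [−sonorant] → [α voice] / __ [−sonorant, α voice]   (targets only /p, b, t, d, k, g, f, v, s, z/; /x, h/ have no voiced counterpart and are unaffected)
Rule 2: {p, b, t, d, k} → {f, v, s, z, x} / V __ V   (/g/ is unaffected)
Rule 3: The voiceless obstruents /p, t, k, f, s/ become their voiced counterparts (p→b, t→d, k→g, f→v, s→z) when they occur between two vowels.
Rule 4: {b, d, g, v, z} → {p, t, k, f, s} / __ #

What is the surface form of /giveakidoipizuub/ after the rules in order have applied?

Rule 1 (regressive voicing assimilation): no segment meets the environment; /giveakidoipizuub/ is unchanged.
Rule 2 (intervocalic spirantization): /k/ is a stop between vowels /a/ and /i/, so it spirantizes to the fricative [x]. /d/ is a stop between vowels /i/ and /o/, so it spirantizes to the fricative [z]. /p/ is a stop between vowels /i/ and /i/, so it spirantizes to the fricative [f]. /giveakidoipizuub/ → giveaxizoifizuub.
Rule 3 (intervocalic voicing): /f/ is a voiceless obstruent between vowels /i/ and /i/, so it voices to [v]. /giveaxizoifizuub/ → giveaxizoivizuub.
Rule 4 (final devoicing): /b/ is a voiced obstruent in word-final position, so it devoices to [p]. /giveaxizoivizuub/ → giveaxizoivizuup.

giveaxizoivizuup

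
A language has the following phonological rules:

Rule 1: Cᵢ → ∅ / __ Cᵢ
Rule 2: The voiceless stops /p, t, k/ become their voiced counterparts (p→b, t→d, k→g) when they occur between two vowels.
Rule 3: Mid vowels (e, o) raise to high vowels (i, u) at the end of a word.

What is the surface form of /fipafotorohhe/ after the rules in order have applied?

fibafodorohi

Rule 1 (degemination): /hh/ is a geminate; the first /h/ deletes. /fipafotorohhe/ → fipafotorohe.
Rule 2 (intervocalic voicing): /p/ is a voiceless stop between vowels /i/ and /a/, so it voices to [b]. /t/ is a voiceless stop between vowels /o/ and /o/, so it voices to [d]. /fipafotorohe/ → fibafodorohe.
Rule 3 (final vowel raising): /e/ is a mid vowel in word-final position, so it raises to [i]. /fibafodorohe/ → fibafodorohi.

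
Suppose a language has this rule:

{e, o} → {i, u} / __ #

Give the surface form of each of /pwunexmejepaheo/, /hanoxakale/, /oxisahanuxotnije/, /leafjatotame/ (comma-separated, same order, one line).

pwunexmejepaheu, hanoxakali, oxisahanuxotniji, leafjatotami

/pwunexmejepaheo/: /o/ is a mid vowel in word-final position, so it raises to [u]. → [pwunexmejepaheu].
/hanoxakale/: /e/ is a mid vowel in word-final position, so it raises to [i]. → [hanoxakali].
/oxisahanuxotnije/: /e/ is a mid vowel in word-final position, so it raises to [i]. → [oxisahanuxotniji].
/leafjatotame/: /e/ is a mid vowel in word-final position, so it raises to [i]. → [leafjatotami].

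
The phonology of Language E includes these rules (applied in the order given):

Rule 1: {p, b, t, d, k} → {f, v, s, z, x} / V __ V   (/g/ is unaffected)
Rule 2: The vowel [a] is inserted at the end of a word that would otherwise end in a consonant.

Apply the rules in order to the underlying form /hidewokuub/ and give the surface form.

Rule 1 (intervocalic spirantization): /d/ is a stop between vowels /i/ and /e/, so it spirantizes to the fricative [z]. /k/ is a stop between vowels /o/ and /u/, so it spirantizes to the fricative [x]. /hidewokuub/ → hizewoxuub.
Rule 2 (final a-epenthesis): the form ends in the consonant /b/, so [a] is inserted word-finally. /hizewoxuub/ → hizewoxuuba.

hizewoxuuba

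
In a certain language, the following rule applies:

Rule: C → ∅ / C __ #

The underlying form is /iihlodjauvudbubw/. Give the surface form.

/w/ is the second consonant of a word-final cluster /bw/, so it deletes.
Surface form: [iihlodjauvudbub].

iihlodjauvudbub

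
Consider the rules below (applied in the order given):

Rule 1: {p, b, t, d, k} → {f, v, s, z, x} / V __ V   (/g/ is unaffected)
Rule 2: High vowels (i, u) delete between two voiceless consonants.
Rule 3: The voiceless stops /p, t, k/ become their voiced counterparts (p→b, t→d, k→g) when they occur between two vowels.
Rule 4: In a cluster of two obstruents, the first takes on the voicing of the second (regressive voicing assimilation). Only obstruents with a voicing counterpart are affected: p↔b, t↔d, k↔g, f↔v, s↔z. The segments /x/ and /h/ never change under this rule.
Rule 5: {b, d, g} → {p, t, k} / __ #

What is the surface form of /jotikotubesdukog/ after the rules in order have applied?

josxosuvezduxok

Rule 1 (intervocalic spirantization): /t/ is a stop between vowels /o/ and /i/, so it spirantizes to the fricative [s]. /k/ is a stop between vowels /i/ and /o/, so it spirantizes to the fricative [x]. /t/ is a stop between vowels /o/ and /u/, so it spirantizes to the fricative [s]. /b/ is a stop between vowels /u/ and /e/, so it spirantizes to the fricative [v]. /k/ is a stop between vowels /u/ and /o/, so it spirantizes to the fricative [x]. /jotikotubesdukog/ → josixosuvesduxog.
Rule 2 (high vowel syncope): /i/ is a high vowel flanked by voiceless consonants /s/ and /x/, so it deletes. /josixosuvesduxog/ → josxosuvesduxog.
Rule 3 (intervocalic voicing): no segment meets the environment; /josxosuvesduxog/ is unchanged.
Rule 4 (regressive voicing assimilation): /s/ precedes the voiced obstruent /d/, so it voices to [z] by assimilation. /josxosuvesduxog/ → josxosuvezduxog.
Rule 5 (final devoicing): /g/ is a voiced stop in word-final position, so it devoices to [k]. /josxosuvezduxog/ → josxosuvezduxok.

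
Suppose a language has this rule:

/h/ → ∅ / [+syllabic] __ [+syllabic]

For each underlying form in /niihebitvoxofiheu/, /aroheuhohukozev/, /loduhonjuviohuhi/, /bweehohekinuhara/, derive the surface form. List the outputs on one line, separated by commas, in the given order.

/niihebitvoxofiheu/: /h/ occurs between vowels /i/ and /e/, so it deletes. /h/ occurs between vowels /i/ and /e/, so it deletes. → [niiebitvoxofieu].
/aroheuhohukozev/: /h/ occurs between vowels /o/ and /e/, so it deletes. /h/ occurs between vowels /u/ and /o/, so it deletes. /h/ occurs between vowels /o/ and /u/, so it deletes. → [aroeuoukozev].
/loduhonjuviohuhi/: /h/ occurs between vowels /u/ and /o/, so it deletes. /h/ occurs between vowels /o/ and /u/, so it deletes. /h/ occurs between vowels /u/ and /i/, so it deletes. → [loduonjuvioui].
/bweehohekinuhara/: /h/ occurs between vowels /e/ and /o/, so it deletes. /h/ occurs between vowels /o/ and /e/, so it deletes. /h/ occurs between vowels /u/ and /a/, so it deletes. → [bweeoekinuara].

niiebitvoxofieu, aroeuoukozev, loduonjuvioui, bweeoekinuara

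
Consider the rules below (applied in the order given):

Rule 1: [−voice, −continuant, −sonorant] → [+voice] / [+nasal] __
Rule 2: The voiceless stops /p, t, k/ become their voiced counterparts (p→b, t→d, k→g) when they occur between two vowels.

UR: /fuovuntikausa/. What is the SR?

Rule 1 (post-nasal voicing): /t/ is a voiceless stop immediately after the nasal /n/, so it voices to [d]. /fuovuntikausa/ → fuovundikausa.
Rule 2 (intervocalic voicing): /k/ is a voiceless stop between vowels /i/ and /a/, so it voices to [g]. /fuovundikausa/ → fuovundigausa.

fuovundigausa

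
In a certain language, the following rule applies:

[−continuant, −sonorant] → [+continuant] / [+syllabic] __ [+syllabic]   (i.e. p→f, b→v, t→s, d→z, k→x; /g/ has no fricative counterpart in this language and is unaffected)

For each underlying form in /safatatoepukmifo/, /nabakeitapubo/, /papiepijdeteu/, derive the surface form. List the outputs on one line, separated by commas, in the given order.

safasasoefukmifo, navaxeisafuvo, pafiefijdeseu

/safatatoepukmifo/: /t/ is a stop between vowels /a/ and /a/, so it spirantizes to the fricative [s]. /t/ is a stop between vowels /a/ and /o/, so it spirantizes to the fricative [s]. /p/ is a stop between vowels /e/ and /u/, so it spirantizes to the fricative [f]. → [safasasoefukmifo].
/nabakeitapubo/: /b/ is a stop between vowels /a/ and /a/, so it spirantizes to the fricative [v]. /k/ is a stop between vowels /a/ and /e/, so it spirantizes to the fricative [x]. /t/ is a stop between vowels /i/ and /a/, so it spirantizes to the fricative [s]. /p/ is a stop between vowels /a/ and /u/, so it spirantizes to the fricative [f]. /b/ is a stop between vowels /u/ and /o/, so it spirantizes to the fricative [v]. → [navaxeisafuvo].
/papiepijdeteu/: /p/ is a stop between vowels /a/ and /i/, so it spirantizes to the fricative [f]. /p/ is a stop between vowels /e/ and /i/, so it spirantizes to the fricative [f]. /t/ is a stop between vowels /e/ and /e/, so it spirantizes to the fricative [s]. → [pafiefijdeseu].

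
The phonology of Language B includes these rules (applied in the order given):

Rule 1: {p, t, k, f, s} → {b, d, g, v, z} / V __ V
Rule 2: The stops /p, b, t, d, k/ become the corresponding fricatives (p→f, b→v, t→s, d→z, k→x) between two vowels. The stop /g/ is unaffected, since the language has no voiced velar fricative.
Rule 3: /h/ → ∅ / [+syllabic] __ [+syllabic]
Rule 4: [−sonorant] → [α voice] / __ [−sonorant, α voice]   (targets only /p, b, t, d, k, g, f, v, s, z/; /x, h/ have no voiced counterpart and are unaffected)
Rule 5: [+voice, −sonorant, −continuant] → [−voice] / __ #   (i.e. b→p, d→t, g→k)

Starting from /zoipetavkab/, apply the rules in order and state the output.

Rule 1 (intervocalic voicing): /p/ is a voiceless obstruent between vowels /i/ and /e/, so it voices to [b]. /t/ is a voiceless obstruent between vowels /e/ and /a/, so it voices to [d]. /zoipetavkab/ → zoibedavkab.
Rule 2 (intervocalic spirantization): /b/ is a stop between vowels /i/ and /e/, so it spirantizes to the fricative [v]. /d/ is a stop between vowels /e/ and /a/, so it spirantizes to the fricative [z]. /zoibedavkab/ → zoivezavkab.
Rule 3 (intervocalic h-deletion): no segment meets the environment; /zoivezavkab/ is unchanged.
Rule 4 (regressive voicing assimilation): /v/ precedes the voiceless obstruent /k/, so it devoices to [f] by assimilation. /zoivezavkab/ → zoivezafkab.
Rule 5 (final devoicing): /b/ is a voiced stop in word-final position, so it devoices to [p]. /zoivezafkab/ → zoivezafkap.

zoivezafkap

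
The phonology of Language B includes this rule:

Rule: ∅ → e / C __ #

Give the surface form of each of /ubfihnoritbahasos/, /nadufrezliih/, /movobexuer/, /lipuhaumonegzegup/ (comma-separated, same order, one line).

ubfihnoritbahasose, nadufrezliihe, movobexuere, lipuhaumonegzegupe

/ubfihnoritbahasos/: the form ends in the consonant /s/, so [e] is inserted word-finally. → [ubfihnoritbahasose].
/nadufrezliih/: the form ends in the consonant /h/, so [e] is inserted word-finally. → [nadufrezliihe].
/movobexuer/: the form ends in the consonant /r/, so [e] is inserted word-finally. → [movobexuere].
/lipuhaumonegzegup/: the form ends in the consonant /p/, so [e] is inserted word-finally. → [lipuhaumonegzegupe].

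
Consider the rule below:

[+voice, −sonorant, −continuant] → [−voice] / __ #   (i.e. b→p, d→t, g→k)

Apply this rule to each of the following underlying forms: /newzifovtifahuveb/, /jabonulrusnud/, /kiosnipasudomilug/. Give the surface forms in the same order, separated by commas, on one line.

/newzifovtifahuveb/: /b/ is a voiced stop in word-final position, so it devoices to [p]. → [newzifovtifahuvep].
/jabonulrusnud/: /d/ is a voiced stop in word-final position, so it devoices to [t]. → [jabonulrusnut].
/kiosnipasudomilug/: /g/ is a voiced stop in word-final position, so it devoices to [k]. → [kiosnipasudomiluk].

newzifovtifahuvep, jabonulrusnut, kiosnipasudomiluk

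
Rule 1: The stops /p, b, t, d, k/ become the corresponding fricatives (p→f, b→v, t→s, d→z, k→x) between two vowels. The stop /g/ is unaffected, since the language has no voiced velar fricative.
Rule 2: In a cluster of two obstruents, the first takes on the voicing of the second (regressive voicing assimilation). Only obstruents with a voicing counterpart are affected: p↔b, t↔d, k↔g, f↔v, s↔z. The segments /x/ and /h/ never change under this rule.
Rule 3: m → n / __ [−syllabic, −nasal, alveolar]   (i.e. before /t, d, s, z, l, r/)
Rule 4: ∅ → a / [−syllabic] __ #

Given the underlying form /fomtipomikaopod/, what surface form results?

fontifomixaofoda

Rule 1 (intervocalic spirantization): /p/ is a stop between vowels /i/ and /o/, so it spirantizes to the fricative [f]. /k/ is a stop between vowels /i/ and /a/, so it spirantizes to the fricative [x]. /p/ is a stop between vowels /o/ and /o/, so it spirantizes to the fricative [f]. /fomtipomikaopod/ → fomtifomixaofod.
Rule 2 (regressive voicing assimilation): no segment meets the environment; /fomtifomixaofod/ is unchanged.
Rule 3 (nasal place assimilation): /m/ precedes the alveolar consonant /t/, so it assimilates in place to [n]. /fomtifomixaofod/ → fontifomixaofod.
Rule 4 (final a-epenthesis): the form ends in the consonant /d/, so [a] is inserted word-finally. /fontifomixaofod/ → fontifomixaofoda.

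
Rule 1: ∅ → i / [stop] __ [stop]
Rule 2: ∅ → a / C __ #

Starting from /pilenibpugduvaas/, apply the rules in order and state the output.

Rule 1 (stop-cluster i-epenthesis): /b/ and /p/ form a stop–stop cluster, so [i] is inserted between them. /g/ and /d/ form a stop–stop cluster, so [i] is inserted between them. /pilenibpugduvaas/ → pilenibipugiduvaas.
Rule 2 (final a-epenthesis): the form ends in the consonant /s/, so [a] is inserted word-finally. /pilenibipugiduvaas/ → pilenibipugiduvaasa.

pilenibipugiduvaasa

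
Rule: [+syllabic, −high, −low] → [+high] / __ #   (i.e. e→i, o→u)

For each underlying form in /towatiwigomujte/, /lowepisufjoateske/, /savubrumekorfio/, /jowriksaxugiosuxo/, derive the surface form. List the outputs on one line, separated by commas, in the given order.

/towatiwigomujte/: /e/ is a mid vowel in word-final position, so it raises to [i]. → [towatiwigomujti].
/lowepisufjoateske/: /e/ is a mid vowel in word-final position, so it raises to [i]. → [lowepisufjoateski].
/savubrumekorfio/: /o/ is a mid vowel in word-final position, so it raises to [u]. → [savubrumekorfiu].
/jowriksaxugiosuxo/: /o/ is a mid vowel in word-final position, so it raises to [u]. → [jowriksaxugiosuxu].

towatiwigomujti, lowepisufjoateski, savubrumekorfiu, jowriksaxugiosuxu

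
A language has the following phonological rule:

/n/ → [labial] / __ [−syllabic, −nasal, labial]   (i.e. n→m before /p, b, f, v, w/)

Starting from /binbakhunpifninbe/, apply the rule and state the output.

bimbakhumpifnimbe

/n/ precedes the labial consonant /b/, so it assimilates in place to [m].
/n/ precedes the labial consonant /p/, so it assimilates in place to [m].
/n/ precedes the labial consonant /b/, so it assimilates in place to [m].
The other instance of /n/ does not occur in the required environment and remains unchanged.
Surface form: [bimbakhumpifnimbe].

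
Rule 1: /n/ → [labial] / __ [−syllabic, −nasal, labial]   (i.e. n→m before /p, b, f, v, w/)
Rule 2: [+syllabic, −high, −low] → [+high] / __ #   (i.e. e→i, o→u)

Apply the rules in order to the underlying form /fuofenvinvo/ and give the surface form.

Rule 1 (nasal place assimilation): /n/ precedes the labial consonant /v/, so it assimilates in place to [m]. /n/ precedes the labial consonant /v/, so it assimilates in place to [m]. /fuofenvinvo/ → fuofemvimvo.
Rule 2 (final vowel raising): /o/ is a mid vowel in word-final position, so it raises to [u]. /fuofemvimvo/ → fuofemvimvu.

fuofemvimvu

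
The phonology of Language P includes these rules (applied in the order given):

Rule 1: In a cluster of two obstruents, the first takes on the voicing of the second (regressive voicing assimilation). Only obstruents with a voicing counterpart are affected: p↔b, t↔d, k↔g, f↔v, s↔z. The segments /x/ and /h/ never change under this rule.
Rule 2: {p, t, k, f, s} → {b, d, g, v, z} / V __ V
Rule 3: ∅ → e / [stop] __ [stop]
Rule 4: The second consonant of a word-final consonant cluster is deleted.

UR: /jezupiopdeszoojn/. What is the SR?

jezubiobedezzooj

Rule 1 (regressive voicing assimilation): /p/ precedes the voiced obstruent /d/, so it voices to [b] by assimilation. /s/ precedes the voiced obstruent /z/, so it voices to [z] by assimilation. /jezupiopdeszoojn/ → jezupiobdezzoojn.
Rule 2 (intervocalic voicing): /p/ is a voiceless obstruent between vowels /u/ and /i/, so it voices to [b]. /jezupiobdezzoojn/ → jezubiobdezzoojn.
Rule 3 (stop-cluster e-epenthesis): /b/ and /d/ form a stop–stop cluster, so [e] is inserted between them. /jezubiobdezzoojn/ → jezubiobedezzoojn.
Rule 4 (final cluster simplification): /n/ is the second consonant of a word-final cluster /jn/, so it deletes. /jezubiobedezzoojn/ → jezubiobedezzooj.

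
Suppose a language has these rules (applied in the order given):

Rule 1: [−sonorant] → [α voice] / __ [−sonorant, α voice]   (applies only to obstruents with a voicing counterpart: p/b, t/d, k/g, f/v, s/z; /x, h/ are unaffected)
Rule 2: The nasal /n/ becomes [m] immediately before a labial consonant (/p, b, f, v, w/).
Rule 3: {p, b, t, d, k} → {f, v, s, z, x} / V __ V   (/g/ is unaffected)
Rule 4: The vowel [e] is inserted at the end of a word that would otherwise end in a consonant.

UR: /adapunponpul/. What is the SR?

Rule 1 (regressive voicing assimilation): no segment meets the environment; /adapunponpul/ is unchanged.
Rule 2 (nasal place assimilation): /n/ precedes the labial consonant /p/, so it assimilates in place to [m]. /n/ precedes the labial consonant /p/, so it assimilates in place to [m]. /adapunponpul/ → adapumpompul.
Rule 3 (intervocalic spirantization): /d/ is a stop between vowels /a/ and /a/, so it spirantizes to the fricative [z]. /p/ is a stop between vowels /a/ and /u/, so it spirantizes to the fricative [f]. /adapumpompul/ → azafumpompul.
Rule 4 (final e-epenthesis): the form ends in the consonant /l/, so [e] is inserted word-finally. /azafumpompul/ → azafumpompule.

azafumpompule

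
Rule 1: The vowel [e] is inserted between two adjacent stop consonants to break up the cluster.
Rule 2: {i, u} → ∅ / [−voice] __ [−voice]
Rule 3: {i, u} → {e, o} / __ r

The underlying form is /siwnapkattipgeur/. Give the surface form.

siwnapekatetpegeor

Rule 1 (stop-cluster e-epenthesis): /p/ and /k/ form a stop–stop cluster, so [e] is inserted between them. /t/ and /t/ form a stop–stop cluster, so [e] is inserted between them. /p/ and /g/ form a stop–stop cluster, so [e] is inserted between them. /siwnapkattipgeur/ → siwnapekatetipegeur.
Rule 2 (high vowel syncope): /i/ is a high vowel flanked by voiceless consonants /t/ and /p/, so it deletes. /siwnapekatetipegeur/ → siwnapekatetpegeur.
Rule 3 (pre-rhotic lowering): /u/ is a high vowel immediately before /r/, so it lowers to [o]. /siwnapekatetpegeur/ → siwnapekatetpegeor.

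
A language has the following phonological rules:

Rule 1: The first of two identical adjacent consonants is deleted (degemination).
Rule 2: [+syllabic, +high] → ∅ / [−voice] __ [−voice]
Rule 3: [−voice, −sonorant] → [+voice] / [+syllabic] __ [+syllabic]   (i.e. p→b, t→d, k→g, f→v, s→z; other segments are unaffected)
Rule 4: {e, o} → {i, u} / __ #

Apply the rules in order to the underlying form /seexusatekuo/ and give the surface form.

seexsadeguu

Rule 1 (degemination): no segment meets the environment; /seexusatekuo/ is unchanged.
Rule 2 (high vowel syncope): /u/ is a high vowel flanked by voiceless consonants /x/ and /s/, so it deletes. /seexusatekuo/ → seexsatekuo.
Rule 3 (intervocalic voicing): /t/ is a voiceless obstruent between vowels /a/ and /e/, so it voices to [d]. /k/ is a voiceless obstruent between vowels /e/ and /u/, so it voices to [g]. /seexsatekuo/ → seexsadeguo.
Rule 4 (final vowel raising): /o/ is a mid vowel in word-final position, so it raises to [u]. /seexsadeguo/ → seexsadeguu.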